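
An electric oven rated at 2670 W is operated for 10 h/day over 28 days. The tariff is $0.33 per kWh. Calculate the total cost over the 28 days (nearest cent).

Runtime = 10 h/day × 28 days = 280 h
Energy = 2.67 kW × 280 h = 747.6 kWh
Cost = 747.6 kWh × $0.33/kWh = $246.71

$246.71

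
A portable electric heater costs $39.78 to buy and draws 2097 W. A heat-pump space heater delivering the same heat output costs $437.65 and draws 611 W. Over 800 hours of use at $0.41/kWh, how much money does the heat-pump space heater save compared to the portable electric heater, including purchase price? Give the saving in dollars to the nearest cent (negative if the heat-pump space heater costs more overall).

portable electric heater: $39.78 + (2097/1000) kW × 800 h × $0.41 = $39.78 + $687.816 = $727.596
heat-pump space heater: $437.65 + (611/1000) kW × 800 h × $0.41 = $437.65 + $200.408 = $638.058
Saving = $727.596 − $638.058 = $89.538 → $89.54

$89.54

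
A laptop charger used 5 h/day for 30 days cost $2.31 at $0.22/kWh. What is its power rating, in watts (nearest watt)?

Energy = $2.31 ÷ $0.22/kWh = 10.5 kWh
Runtime = 5 h/day × 30 days = 150 h
Power = 10.5 kWh ÷ 150 h = 0.07 kW = 70 W

70 W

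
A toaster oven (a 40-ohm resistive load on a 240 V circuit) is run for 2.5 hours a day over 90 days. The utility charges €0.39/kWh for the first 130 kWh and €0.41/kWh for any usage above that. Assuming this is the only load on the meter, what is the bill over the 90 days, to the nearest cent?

€130.24

Power = V²/R = 240²/40 = 1440 W = 1.44 kW
Runtime = 2.5 h/day × 90 days = 225 h
Energy = 1.44 kW × 225 h = 324 kWh
Tier 1 (0–130 kWh): 130 × €0.39 = €50.7
Above 130 kWh: 194 × €0.41 = €79.54
Bill = €130.24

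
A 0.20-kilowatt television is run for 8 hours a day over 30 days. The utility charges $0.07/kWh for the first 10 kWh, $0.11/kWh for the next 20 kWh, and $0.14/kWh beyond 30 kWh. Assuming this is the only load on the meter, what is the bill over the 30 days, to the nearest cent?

Runtime = 8 h/day × 30 days = 240 h
Energy = 0.2 kW × 240 h = 48 kWh
Tier 1 (0–10 kWh): 10 × $0.07 = $0.7
Tier 2 (10–30 kWh): 20 × $0.11 = $2.2
Above 30 kWh: 18 × $0.14 = $2.52
Bill = $5.42

$5.42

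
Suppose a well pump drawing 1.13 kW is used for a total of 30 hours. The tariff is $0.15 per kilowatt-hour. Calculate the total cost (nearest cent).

$5.09

Energy = 1.13 kW × 30 h = 33.9 kWh
Cost = 33.9 kWh × $0.15/kWh = $5.09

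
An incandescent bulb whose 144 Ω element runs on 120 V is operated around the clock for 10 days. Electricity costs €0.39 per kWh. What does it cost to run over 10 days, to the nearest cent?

€9.36

Power = V²/R = 120²/144 = 100 W = 0.1 kW
Runtime = 24 h × 10 = 240 h
Energy = 0.1 kW × 240 h = 24 kWh
Cost = 24 kWh × €0.39/kWh = €9.36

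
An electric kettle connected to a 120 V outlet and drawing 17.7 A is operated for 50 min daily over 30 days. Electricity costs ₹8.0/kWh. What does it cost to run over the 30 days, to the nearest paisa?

Power = 17.7 A × 120 V = 2124 W = 2.124 kW
Runtime = 50 min × 30 = 1500 min = 25 h
Energy = 2.124 kW × 25 h = 53.1 kWh
Cost = 53.1 kWh × ₹8.0/kWh = ₹424.80

₹424.80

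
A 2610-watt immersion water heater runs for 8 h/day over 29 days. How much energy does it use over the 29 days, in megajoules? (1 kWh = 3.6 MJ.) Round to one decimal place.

2179.9 MJ

Runtime = 8 h/day × 29 days = 232 h
Energy = 2.61 kW × 232 h = 605.52 kWh
= 605.52 × 3.6 MJ = 2179.9 MJ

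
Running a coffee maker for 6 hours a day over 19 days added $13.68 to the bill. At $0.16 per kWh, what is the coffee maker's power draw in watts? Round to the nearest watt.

Energy = $13.68 ÷ $0.16/kWh = 85.5 kWh
Runtime = 6 h/day × 19 days = 114 h
Power = 85.5 kWh ÷ 114 h = 0.75 kW = 750 W

750 W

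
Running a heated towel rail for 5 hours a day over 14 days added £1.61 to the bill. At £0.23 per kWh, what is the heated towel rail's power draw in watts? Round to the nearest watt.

Energy = £1.61 ÷ £0.23/kWh = 7 kWh
Runtime = 5 h/day × 14 days = 70 h
Power = 7 kWh ÷ 70 h = 0.1 kW = 100 W

100 W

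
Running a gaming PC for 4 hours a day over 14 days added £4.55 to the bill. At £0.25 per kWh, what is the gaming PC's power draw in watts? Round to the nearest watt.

Energy = £4.55 ÷ £0.25/kWh = 18.2 kWh
Runtime = 4 h/day × 14 days = 56 h
Power = 18.2 kWh ÷ 56 h = 0.325 kW = 325 W

325 W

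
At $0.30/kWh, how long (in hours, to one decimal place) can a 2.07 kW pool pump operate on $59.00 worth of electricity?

Energy available = $59.00 ÷ $0.30/kWh = 196.6667 kWh
Hours = 196.6667 kWh ÷ 2.07 kW = 95.0 h

95.0 h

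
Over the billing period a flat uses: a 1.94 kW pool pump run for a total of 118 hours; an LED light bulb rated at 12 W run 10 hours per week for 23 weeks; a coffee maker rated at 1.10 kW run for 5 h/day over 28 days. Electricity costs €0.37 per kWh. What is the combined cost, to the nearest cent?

€142.70

pool pump: 1.94 kW × 118 h = 228.92 kWh
LED light bulb: Runtime = 10 h/week × 23 weeks = 230 h
LED light bulb: 0.012 kW × 230 h = 2.76 kWh
coffee maker: Runtime = 5 h/day × 28 days = 140 h
coffee maker: 1.1 kW × 140 h = 154 kWh
Total energy = 385.68 kWh
Cost = 385.68 × €0.37 = €142.70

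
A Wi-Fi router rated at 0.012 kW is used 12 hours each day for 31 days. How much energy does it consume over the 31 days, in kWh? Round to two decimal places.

4.46 kWh

Runtime = 12 h/day × 31 days = 372 h
Energy = 0.012 kW × 372 h = 4.464 kWh ≈ 4.46 kWh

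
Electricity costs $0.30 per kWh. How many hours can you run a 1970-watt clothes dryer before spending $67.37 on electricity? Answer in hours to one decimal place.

114.0 h

Energy available = $67.37 ÷ $0.30/kWh = 224.5667 kWh
Hours = 224.5667 kWh ÷ 1.97 kW = 114.0 h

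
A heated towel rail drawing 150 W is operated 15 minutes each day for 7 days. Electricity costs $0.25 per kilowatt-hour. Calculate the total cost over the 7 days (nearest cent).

$0.07

Runtime = 15 min × 7 = 105 min = 1.75 h
Energy = 0.15 kW × 1.75 h = 0.2625 kWh
Cost = 0.2625 kWh × $0.25/kWh = $0.07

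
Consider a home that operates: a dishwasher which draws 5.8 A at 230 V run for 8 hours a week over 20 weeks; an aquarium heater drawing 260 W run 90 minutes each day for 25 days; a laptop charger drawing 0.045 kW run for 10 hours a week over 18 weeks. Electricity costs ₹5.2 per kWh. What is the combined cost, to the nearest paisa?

₹1202.71

dishwasher: Power = 5.8 A × 230 V = 1334 W = 1.334 kW
dishwasher: Runtime = 8 h/week × 20 weeks = 160 h
dishwasher: 1.334 kW × 160 h = 213.44 kWh
aquarium heater: Runtime = 90 min × 25 = 2250 min = 37.5 h
aquarium heater: 0.26 kW × 37.5 h = 9.75 kWh
laptop charger: Runtime = 10 h/week × 18 weeks = 180 h
laptop charger: 0.045 kW × 180 h = 8.1 kWh
Total energy = 231.29 kWh
Cost = 231.29 × ₹5.2 = ₹1202.71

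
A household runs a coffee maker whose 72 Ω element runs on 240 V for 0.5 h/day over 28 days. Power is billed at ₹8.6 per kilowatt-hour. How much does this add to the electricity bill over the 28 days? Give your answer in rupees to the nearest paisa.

₹96.32

Power = V²/R = 240²/72 = 800 W = 0.8 kW
Runtime = 0.5 h/day × 28 days = 14 h
Energy = 0.8 kW × 14 h = 11.2 kWh
Cost = 11.2 kWh × ₹8.6/kWh = ₹96.32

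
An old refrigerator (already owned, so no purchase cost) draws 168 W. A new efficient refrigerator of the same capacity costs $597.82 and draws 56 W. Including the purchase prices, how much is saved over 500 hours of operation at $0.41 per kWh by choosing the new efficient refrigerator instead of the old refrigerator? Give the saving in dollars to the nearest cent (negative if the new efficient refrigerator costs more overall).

old refrigerator: $0.00 + (168/1000) kW × 500 h × $0.41 = $0.00 + $34.44 = $34.44
new efficient refrigerator: $597.82 + (56/1000) kW × 500 h × $0.41 = $597.82 + $11.48 = $609.3
Saving = $34.44 − $609.3 = −$574.86

-$574.86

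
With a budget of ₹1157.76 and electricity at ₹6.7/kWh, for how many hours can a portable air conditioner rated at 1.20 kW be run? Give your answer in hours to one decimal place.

144.0 h

Energy available = ₹1157.76 ÷ ₹6.7/kWh = 172.8 kWh
Hours = 172.8 kWh ÷ 1.2 kW = 144.0 h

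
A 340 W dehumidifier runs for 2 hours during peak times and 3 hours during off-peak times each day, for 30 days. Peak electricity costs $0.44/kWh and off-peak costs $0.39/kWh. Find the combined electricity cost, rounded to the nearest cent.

Peak energy = 0.34 kW × 2 h × 30 = 20.4 kWh
Off-peak energy = 0.34 kW × 3 h × 30 = 30.6 kWh
Cost = 20.4 × $0.44 + 30.6 × $0.39 = $8.976 + $11.934 = $20.91

$20.91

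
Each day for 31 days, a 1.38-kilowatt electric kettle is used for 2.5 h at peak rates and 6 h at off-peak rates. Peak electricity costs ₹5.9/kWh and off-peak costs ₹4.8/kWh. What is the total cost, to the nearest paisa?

Peak energy = 1.38 kW × 2.5 h × 31 = 106.95 kWh
Off-peak energy = 1.38 kW × 6 h × 31 = 256.68 kWh
Cost = 106.95 × ₹5.9 + 256.68 × ₹4.8 = ₹631.005 + ₹1232.064 = ₹1863.07

₹1863.07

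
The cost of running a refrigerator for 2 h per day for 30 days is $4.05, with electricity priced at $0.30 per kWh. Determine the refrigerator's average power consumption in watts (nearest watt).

Energy = $4.05 ÷ $0.30/kWh = 13.5 kWh
Runtime = 2 h/day × 30 days = 60 h
Power = 13.5 kWh ÷ 60 h = 0.225 kW = 225 W

225 W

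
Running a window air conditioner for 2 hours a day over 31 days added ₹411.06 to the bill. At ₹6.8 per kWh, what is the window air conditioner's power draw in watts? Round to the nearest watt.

Energy = ₹411.06 ÷ ₹6.8/kWh = 60.45 kWh
Runtime = 2 h/day × 31 days = 62 h
Power = 60.45 kWh ÷ 62 h = 0.975 kW = 975 W

975 W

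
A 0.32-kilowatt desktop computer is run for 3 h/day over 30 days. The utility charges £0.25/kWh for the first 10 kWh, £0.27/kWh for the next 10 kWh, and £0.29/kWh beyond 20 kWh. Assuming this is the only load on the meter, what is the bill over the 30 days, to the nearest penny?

Runtime = 3 h/day × 30 days = 90 h
Energy = 0.32 kW × 90 h = 28.8 kWh
Tier 1 (0–10 kWh): 10 × £0.25 = £2.5
Tier 2 (10–20 kWh): 10 × £0.27 = £2.7
Above 20 kWh: 8.8 × £0.29 = £2.552
Bill = £7.75

£7.75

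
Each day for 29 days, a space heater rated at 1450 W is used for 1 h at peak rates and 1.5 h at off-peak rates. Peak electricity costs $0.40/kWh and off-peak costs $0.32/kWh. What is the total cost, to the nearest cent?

$37.00

Peak energy = 1.45 kW × 1 h × 29 = 42.05 kWh
Off-peak energy = 1.45 kW × 1.5 h × 29 = 63.075 kWh
Cost = 42.05 × $0.40 + 63.075 × $0.32 = $16.82 + $20.184 = $37.00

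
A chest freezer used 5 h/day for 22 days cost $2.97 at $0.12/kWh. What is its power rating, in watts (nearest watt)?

225 W

Energy = $2.97 ÷ $0.12/kWh = 24.75 kWh
Runtime = 5 h/day × 22 days = 110 h
Power = 24.75 kWh ÷ 110 h = 0.225 kW = 225 W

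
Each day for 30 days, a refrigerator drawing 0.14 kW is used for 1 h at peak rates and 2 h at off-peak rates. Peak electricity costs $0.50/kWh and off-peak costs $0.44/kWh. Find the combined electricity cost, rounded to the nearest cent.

$5.80

Peak energy = 0.14 kW × 1 h × 30 = 4.2 kWh
Off-peak energy = 0.14 kW × 2 h × 30 = 8.4 kWh
Cost = 4.2 × $0.50 + 8.4 × $0.44 = $2.1 + $3.696 = $5.80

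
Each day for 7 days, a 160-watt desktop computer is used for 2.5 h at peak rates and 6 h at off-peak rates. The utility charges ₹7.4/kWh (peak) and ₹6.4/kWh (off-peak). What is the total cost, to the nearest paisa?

Peak energy = 0.16 kW × 2.5 h × 7 = 2.8 kWh
Off-peak energy = 0.16 kW × 6 h × 7 = 6.72 kWh
Cost = 2.8 × ₹7.4 + 6.72 × ₹6.4 = ₹20.72 + ₹43.008 = ₹63.73

₹63.73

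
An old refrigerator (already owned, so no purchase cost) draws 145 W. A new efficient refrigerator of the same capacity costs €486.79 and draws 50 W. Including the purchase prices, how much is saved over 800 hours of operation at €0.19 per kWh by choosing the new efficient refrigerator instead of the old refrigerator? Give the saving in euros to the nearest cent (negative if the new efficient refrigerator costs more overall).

-€472.35

old refrigerator: €0.00 + (145/1000) kW × 800 h × €0.19 = €0.00 + €22.04 = €22.04
new efficient refrigerator: €486.79 + (50/1000) kW × 800 h × €0.19 = €486.79 + €7.6 = €494.39
Saving = €22.04 − €494.39 = −€472.35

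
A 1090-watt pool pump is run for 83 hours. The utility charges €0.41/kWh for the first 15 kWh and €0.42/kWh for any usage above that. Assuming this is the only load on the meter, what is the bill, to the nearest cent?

€37.85

Energy = 1.09 kW × 83 h = 90.47 kWh
Tier 1 (0–15 kWh): 15 × €0.41 = €6.15
Above 15 kWh: 75.47 × €0.42 = €31.6974
Bill = €37.85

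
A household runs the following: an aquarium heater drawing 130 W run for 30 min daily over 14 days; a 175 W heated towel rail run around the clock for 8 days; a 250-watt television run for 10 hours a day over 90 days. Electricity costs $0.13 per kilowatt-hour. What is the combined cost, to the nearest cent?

aquarium heater: Runtime = 30 min × 14 = 420 min = 7 h
aquarium heater: 0.13 kW × 7 h = 0.91 kWh
heated towel rail: Runtime = 24 h × 8 = 192 h
heated towel rail: 0.175 kW × 192 h = 33.6 kWh
television: Runtime = 10 h/day × 90 days = 900 h
television: 0.25 kW × 900 h = 225 kWh
Total energy = 259.51 kWh
Cost = 259.51 × $0.13 = $33.74

$33.74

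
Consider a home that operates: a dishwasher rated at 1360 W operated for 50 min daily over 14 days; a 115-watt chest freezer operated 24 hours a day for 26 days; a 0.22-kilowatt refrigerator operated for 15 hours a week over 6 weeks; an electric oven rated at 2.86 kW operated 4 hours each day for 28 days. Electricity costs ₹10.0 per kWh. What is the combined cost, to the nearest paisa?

dishwasher: Runtime = 50 min × 14 = 700 min = 11.666666… h
dishwasher: 1.36 kW × 11.666666… h = 15.866666… kWh
chest freezer: Runtime = 24 h × 26 = 624 h
chest freezer: 0.115 kW × 624 h = 71.76 kWh
refrigerator: Runtime = 15 h/week × 6 weeks = 90 h
refrigerator: 0.22 kW × 90 h = 19.8 kWh
electric oven: Runtime = 4 h/day × 28 days = 112 h
electric oven: 2.86 kW × 112 h = 320.32 kWh
Total energy = 427.746666… kWh
Cost = 427.746666… × ₹10.0 = ₹4277.47

₹4277.47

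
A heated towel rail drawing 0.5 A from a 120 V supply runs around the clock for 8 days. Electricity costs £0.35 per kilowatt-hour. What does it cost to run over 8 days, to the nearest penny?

Power = 0.5 A × 120 V = 60 W = 0.06 kW
Runtime = 24 h × 8 = 192 h
Energy = 0.06 kW × 192 h = 11.52 kWh
Cost = 11.52 kWh × £0.35/kWh = £4.03

£4.03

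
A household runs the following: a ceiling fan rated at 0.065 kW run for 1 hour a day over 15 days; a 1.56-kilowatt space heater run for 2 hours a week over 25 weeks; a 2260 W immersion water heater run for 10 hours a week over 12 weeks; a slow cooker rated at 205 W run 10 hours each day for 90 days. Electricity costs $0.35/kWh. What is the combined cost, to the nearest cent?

ceiling fan: Runtime = 1 h/day × 15 days = 15 h
ceiling fan: 0.065 kW × 15 h = 0.975 kWh
space heater: Runtime = 2 h/week × 25 weeks = 50 h
space heater: 1.56 kW × 50 h = 78 kWh
immersion water heater: Runtime = 10 h/week × 12 weeks = 120 h
immersion water heater: 2.26 kW × 120 h = 271.2 kWh
slow cooker: Runtime = 10 h/day × 90 days = 900 h
slow cooker: 0.205 kW × 900 h = 184.5 kWh
Total energy = 534.675 kWh
Cost = 534.675 × $0.35 = $187.14

$187.14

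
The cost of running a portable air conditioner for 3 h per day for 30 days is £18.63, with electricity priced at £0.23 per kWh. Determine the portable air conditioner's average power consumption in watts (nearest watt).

Energy = £18.63 ÷ £0.23/kWh = 81 kWh
Runtime = 3 h/day × 30 days = 90 h
Power = 81 kWh ÷ 90 h = 0.9 kW = 900 W

900 W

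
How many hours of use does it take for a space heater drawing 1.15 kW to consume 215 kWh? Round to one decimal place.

Hours = 215 kWh ÷ 1.15 kW = 187.0 h

187.0 h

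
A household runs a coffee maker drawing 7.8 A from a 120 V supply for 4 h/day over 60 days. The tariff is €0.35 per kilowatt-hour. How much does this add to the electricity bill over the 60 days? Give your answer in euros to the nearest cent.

€78.62

Power = 7.8 A × 120 V = 936 W = 0.936 kW
Runtime = 4 h/day × 60 days = 240 h
Energy = 0.936 kW × 240 h = 224.64 kWh
Cost = 224.64 kWh × €0.35/kWh = €78.62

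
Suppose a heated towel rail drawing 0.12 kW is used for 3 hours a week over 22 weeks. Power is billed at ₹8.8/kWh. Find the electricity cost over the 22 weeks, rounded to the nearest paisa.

₹69.70

Runtime = 3 h/week × 22 weeks = 66 h
Energy = 0.12 kW × 66 h = 7.92 kWh
Cost = 7.92 kWh × ₹8.8/kWh = ₹69.70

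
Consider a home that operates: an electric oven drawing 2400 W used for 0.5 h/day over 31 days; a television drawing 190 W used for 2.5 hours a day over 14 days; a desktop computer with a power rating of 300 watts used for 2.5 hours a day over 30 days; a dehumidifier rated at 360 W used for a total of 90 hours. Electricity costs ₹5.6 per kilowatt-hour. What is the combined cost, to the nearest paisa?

₹553.00

electric oven: Runtime = 0.5 h/day × 31 days = 15.5 h
electric oven: 2.4 kW × 15.5 h = 37.2 kWh
television: Runtime = 2.5 h/day × 14 days = 35 h
television: 0.19 kW × 35 h = 6.65 kWh
desktop computer: Runtime = 2.5 h/day × 30 days = 75 h
desktop computer: 0.3 kW × 75 h = 22.5 kWh
dehumidifier: 0.36 kW × 90 h = 32.4 kWh
Total energy = 98.75 kWh
Cost = 98.75 × ₹5.6 = ₹553.00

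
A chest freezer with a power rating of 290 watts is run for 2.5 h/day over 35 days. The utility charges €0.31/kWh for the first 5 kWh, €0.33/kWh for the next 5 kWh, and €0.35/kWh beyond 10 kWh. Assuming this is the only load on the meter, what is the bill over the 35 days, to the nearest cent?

€8.58

Runtime = 2.5 h/day × 35 days = 87.5 h
Energy = 0.29 kW × 87.5 h = 25.375 kWh
Tier 1 (0–5 kWh): 5 × €0.31 = €1.55
Tier 2 (5–10 kWh): 5 × €0.33 = €1.65
Above 10 kWh: 15.375 × €0.35 = €5.38125
Bill = €8.58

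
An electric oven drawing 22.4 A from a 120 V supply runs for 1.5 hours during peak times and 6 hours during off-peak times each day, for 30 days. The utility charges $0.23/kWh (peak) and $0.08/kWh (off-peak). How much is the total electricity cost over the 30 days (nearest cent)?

$66.53

Power = 22.4 A × 120 V = 2688 W = 2.688 kW
Peak energy = 2.688 kW × 1.5 h × 30 = 120.96 kWh
Off-peak energy = 2.688 kW × 6 h × 30 = 483.84 kWh
Cost = 120.96 × $0.23 + 483.84 × $0.08 = $27.8208 + $38.7072 = $66.53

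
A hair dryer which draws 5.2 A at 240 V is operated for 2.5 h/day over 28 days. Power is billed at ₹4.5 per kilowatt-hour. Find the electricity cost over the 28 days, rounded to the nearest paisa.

Power = 5.2 A × 240 V = 1248 W = 1.248 kW
Runtime = 2.5 h/day × 28 days = 70 h
Energy = 1.248 kW × 70 h = 87.36 kWh
Cost = 87.36 kWh × ₹4.5/kWh = ₹393.12

₹393.12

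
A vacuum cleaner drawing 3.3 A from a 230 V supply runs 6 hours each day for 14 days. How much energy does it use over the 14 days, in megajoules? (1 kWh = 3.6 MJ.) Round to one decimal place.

229.5 MJ

Power = 3.3 A × 230 V = 759 W = 0.759 kW
Runtime = 6 h/day × 14 days = 84 h
Energy = 0.759 kW × 84 h = 63.756 kWh
= 63.756 × 3.6 MJ = 229.5 MJ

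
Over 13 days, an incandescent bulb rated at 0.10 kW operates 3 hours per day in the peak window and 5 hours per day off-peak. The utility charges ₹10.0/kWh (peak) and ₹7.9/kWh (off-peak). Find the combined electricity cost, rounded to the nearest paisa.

Peak energy = 0.1 kW × 3 h × 13 = 3.9 kWh
Off-peak energy = 0.1 kW × 5 h × 13 = 6.5 kWh
Cost = 3.9 × ₹10.0 + 6.5 × ₹7.9 = ₹39 + ₹51.35 = ₹90.35

₹90.35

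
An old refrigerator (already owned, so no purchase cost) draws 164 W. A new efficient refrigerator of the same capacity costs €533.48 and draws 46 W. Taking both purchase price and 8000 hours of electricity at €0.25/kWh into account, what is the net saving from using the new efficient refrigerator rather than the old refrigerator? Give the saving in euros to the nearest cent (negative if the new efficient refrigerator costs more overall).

-€297.48

old refrigerator: €0.00 + (164/1000) kW × 8000 h × €0.25 = €0.00 + €328 = €328
new efficient refrigerator: €533.48 + (46/1000) kW × 8000 h × €0.25 = €533.48 + €92 = €625.48
Saving = €328 − €625.48 = −€297.48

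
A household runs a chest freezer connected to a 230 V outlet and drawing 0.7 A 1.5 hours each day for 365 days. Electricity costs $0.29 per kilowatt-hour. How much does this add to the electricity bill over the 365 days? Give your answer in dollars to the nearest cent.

Power = 0.7 A × 230 V = 161 W = 0.161 kW
Runtime = 1.5 h/day × 365 days = 547.5 h
Energy = 0.161 kW × 547.5 h = 88.1475 kWh
Cost = 88.1475 kWh × $0.29/kWh = $25.56

$25.56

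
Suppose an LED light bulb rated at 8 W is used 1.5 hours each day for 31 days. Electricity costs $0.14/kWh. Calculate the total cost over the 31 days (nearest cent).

$0.05

Runtime = 1.5 h/day × 31 days = 46.5 h
Energy = 0.008 kW × 46.5 h = 0.372 kWh
Cost = 0.372 kWh × $0.14/kWh = $0.05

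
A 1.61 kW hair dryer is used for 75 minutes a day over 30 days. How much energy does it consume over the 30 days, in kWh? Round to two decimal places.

60.38 kWh

Runtime = 75 min × 30 = 2250 min = 37.5 h
Energy = 1.61 kW × 37.5 h = 60.375 kWh ≈ 60.38 kWh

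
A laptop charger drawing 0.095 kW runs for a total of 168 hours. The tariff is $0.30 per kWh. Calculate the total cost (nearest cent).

$4.79

Energy = 0.095 kW × 168 h = 15.96 kWh
Cost = 15.96 kWh × $0.30/kWh = $4.79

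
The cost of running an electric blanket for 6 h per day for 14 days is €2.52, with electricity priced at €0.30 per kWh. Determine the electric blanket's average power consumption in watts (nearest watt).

100 W

Energy = €2.52 ÷ €0.30/kWh = 8.4 kWh
Runtime = 6 h/day × 14 days = 84 h
Power = 8.4 kWh ÷ 84 h = 0.1 kW = 100 W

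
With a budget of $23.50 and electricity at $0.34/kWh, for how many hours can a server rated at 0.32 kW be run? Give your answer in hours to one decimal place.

Energy available = $23.50 ÷ $0.34/kWh = 69.1176 kWh
Hours = 69.1176 kWh ÷ 0.32 kW = 216.0 h

216.0 h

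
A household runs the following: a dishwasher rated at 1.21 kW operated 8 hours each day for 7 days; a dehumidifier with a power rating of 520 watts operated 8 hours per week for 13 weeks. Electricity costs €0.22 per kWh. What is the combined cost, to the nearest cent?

dishwasher: Runtime = 8 h/day × 7 days = 56 h
dishwasher: 1.21 kW × 56 h = 67.76 kWh
dehumidifier: Runtime = 8 h/week × 13 weeks = 104 h
dehumidifier: 0.52 kW × 104 h = 54.08 kWh
Total energy = 121.84 kWh
Cost = 121.84 × €0.22 = €26.80

€26.80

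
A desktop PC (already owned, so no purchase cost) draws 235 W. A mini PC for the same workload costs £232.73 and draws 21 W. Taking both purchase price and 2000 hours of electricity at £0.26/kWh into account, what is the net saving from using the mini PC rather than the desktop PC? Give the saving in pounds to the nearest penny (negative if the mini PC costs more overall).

-£121.45

desktop PC: £0.00 + (235/1000) kW × 2000 h × £0.26 = £0.00 + £122.2 = £122.2
mini PC: £232.73 + (21/1000) kW × 2000 h × £0.26 = £232.73 + £10.92 = £243.65
Saving = £122.2 − £243.65 = −£121.45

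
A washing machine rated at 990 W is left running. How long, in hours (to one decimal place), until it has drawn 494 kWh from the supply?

Hours = 494 kWh ÷ 0.99 kW = 499.0 h

499.0 h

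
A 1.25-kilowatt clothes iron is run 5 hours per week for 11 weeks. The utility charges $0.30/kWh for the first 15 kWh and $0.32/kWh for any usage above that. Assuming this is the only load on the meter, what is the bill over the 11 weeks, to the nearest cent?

$21.70

Runtime = 5 h/week × 11 weeks = 55 h
Energy = 1.25 kW × 55 h = 68.75 kWh
Tier 1 (0–15 kWh): 15 × $0.30 = $4.5
Above 15 kWh: 53.75 × $0.32 = $17.2
Bill = $21.70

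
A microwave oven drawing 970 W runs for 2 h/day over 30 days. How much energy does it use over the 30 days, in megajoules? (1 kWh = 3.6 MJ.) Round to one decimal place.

209.5 MJ

Runtime = 2 h/day × 30 days = 60 h
Energy = 0.97 kW × 60 h = 58.2 kWh
= 58.2 × 3.6 MJ = 209.5 MJ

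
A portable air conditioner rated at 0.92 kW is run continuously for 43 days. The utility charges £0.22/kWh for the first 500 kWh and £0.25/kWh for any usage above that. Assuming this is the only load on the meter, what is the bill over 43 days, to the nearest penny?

£222.36

Runtime = 24 h × 43 = 1032 h
Energy = 0.92 kW × 1032 h = 949.44 kWh
Tier 1 (0–500 kWh): 500 × £0.22 = £110
Above 500 kWh: 449.44 × £0.25 = £112.36
Bill = £222.36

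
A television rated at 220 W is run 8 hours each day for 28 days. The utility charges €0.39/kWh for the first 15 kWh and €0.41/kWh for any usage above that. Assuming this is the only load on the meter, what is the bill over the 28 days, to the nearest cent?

€19.90

Runtime = 8 h/day × 28 days = 224 h
Energy = 0.22 kW × 224 h = 49.28 kWh
Tier 1 (0–15 kWh): 15 × €0.39 = €5.85
Above 15 kWh: 34.28 × €0.41 = €14.0548
Bill = €19.90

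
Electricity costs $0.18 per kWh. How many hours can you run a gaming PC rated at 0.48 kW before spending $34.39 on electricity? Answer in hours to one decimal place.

398.0 h

Energy available = $34.39 ÷ $0.18/kWh = 191.0556 kWh
Hours = 191.0556 kWh ÷ 0.48 kW = 398.0 h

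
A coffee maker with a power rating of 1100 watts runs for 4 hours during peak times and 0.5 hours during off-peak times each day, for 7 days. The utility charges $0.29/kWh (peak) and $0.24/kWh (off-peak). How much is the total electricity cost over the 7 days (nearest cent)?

Peak energy = 1.1 kW × 4 h × 7 = 30.8 kWh
Off-peak energy = 1.1 kW × 0.5 h × 7 = 3.85 kWh
Cost = 30.8 × $0.29 + 3.85 × $0.24 = $8.932 + $0.924 = $9.86

$9.86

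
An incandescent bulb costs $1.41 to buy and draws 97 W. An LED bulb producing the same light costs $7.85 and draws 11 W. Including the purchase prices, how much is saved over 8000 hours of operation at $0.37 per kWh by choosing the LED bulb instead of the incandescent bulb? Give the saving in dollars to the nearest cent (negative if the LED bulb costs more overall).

incandescent bulb: $1.41 + (97/1000) kW × 8000 h × $0.37 = $1.41 + $287.12 = $288.53
LED bulb: $7.85 + (11/1000) kW × 8000 h × $0.37 = $7.85 + $32.56 = $40.41
Saving = $288.53 − $40.41 = $248.12

$248.12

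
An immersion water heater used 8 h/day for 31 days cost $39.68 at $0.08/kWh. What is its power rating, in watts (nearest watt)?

2000 W

Energy = $39.68 ÷ $0.08/kWh = 496 kWh
Runtime = 8 h/day × 31 days = 248 h
Power = 496 kWh ÷ 248 h = 2 kW = 2000 W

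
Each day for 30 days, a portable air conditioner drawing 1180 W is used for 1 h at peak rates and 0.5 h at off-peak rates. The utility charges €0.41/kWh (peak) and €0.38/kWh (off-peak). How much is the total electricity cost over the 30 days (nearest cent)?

Peak energy = 1.18 kW × 1 h × 30 = 35.4 kWh
Off-peak energy = 1.18 kW × 0.5 h × 30 = 17.7 kWh
Cost = 35.4 × €0.41 + 17.7 × €0.38 = €14.514 + €6.726 = €21.24

€21.24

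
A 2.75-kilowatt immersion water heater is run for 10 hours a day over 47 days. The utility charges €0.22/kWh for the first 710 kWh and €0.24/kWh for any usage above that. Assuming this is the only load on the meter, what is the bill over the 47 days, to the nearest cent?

Runtime = 10 h/day × 47 days = 470 h
Energy = 2.75 kW × 470 h = 1292.5 kWh
Tier 1 (0–710 kWh): 710 × €0.22 = €156.2
Above 710 kWh: 582.5 × €0.24 = €139.8
Bill = €296.00

€296.00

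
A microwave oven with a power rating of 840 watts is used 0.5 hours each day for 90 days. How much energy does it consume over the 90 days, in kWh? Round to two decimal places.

37.80 kWh

Runtime = 0.5 h/day × 90 days = 45 h
Energy = 0.84 kW × 45 h = 37.8 kWh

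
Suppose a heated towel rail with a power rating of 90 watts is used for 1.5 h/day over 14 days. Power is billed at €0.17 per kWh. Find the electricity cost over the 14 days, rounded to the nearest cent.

Runtime = 1.5 h/day × 14 days = 21 h
Energy = 0.09 kW × 21 h = 1.89 kWh
Cost = 1.89 kWh × €0.17/kWh = €0.32

€0.32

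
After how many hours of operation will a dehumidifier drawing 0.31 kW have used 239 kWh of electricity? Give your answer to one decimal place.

771.0 h

Hours = 239 kWh ÷ 0.31 kW = 771.0 h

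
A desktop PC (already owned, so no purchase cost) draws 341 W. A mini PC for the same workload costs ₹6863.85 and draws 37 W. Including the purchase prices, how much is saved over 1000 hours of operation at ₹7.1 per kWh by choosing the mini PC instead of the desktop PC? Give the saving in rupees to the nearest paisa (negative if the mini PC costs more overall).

-₹4705.45

desktop PC: ₹0.00 + (341/1000) kW × 1000 h × ₹7.1 = ₹0.00 + ₹2421.1 = ₹2421.1
mini PC: ₹6863.85 + (37/1000) kW × 1000 h × ₹7.1 = ₹6863.85 + ₹262.7 = ₹7126.55
Saving = ₹2421.1 − ₹7126.55 = −₹4705.45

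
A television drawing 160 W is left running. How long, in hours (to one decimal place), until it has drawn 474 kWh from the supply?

Hours = 474 kWh ÷ 0.16 kW = 2962.5 h

2962.5 h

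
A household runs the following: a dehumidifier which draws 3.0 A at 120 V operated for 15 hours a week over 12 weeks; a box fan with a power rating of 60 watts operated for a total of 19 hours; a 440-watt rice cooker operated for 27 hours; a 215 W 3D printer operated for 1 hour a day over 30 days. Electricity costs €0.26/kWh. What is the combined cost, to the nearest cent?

€21.91

dehumidifier: Power = 3.0 A × 120 V = 360 W = 0.36 kW
dehumidifier: Runtime = 15 h/week × 12 weeks = 180 h
dehumidifier: 0.36 kW × 180 h = 64.8 kWh
box fan: 0.06 kW × 19 h = 1.14 kWh
rice cooker: 0.44 kW × 27 h = 11.88 kWh
3D printer: Runtime = 1 h/day × 30 days = 30 h
3D printer: 0.215 kW × 30 h = 6.45 kWh
Total energy = 84.27 kWh
Cost = 84.27 × €0.26 = €21.91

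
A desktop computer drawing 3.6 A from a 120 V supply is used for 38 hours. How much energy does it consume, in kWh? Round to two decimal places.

Power = 3.6 A × 120 V = 432 W = 0.432 kW
Energy = 0.432 kW × 38 h = 16.416 kWh ≈ 16.42 kWh

16.42 kWh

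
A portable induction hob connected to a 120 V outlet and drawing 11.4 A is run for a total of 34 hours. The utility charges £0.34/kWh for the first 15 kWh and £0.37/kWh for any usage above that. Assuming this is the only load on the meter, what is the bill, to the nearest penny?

£16.76

Power = 11.4 A × 120 V = 1368 W = 1.368 kW
Energy = 1.368 kW × 34 h = 46.512 kWh
Tier 1 (0–15 kWh): 15 × £0.34 = £5.1
Above 15 kWh: 31.512 × £0.37 = £11.65944
Bill = £16.76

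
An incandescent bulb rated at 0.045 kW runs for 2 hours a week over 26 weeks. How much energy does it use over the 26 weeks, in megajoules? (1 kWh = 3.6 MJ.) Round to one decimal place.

Runtime = 2 h/week × 26 weeks = 52 h
Energy = 0.045 kW × 52 h = 2.34 kWh
= 2.34 × 3.6 MJ = 8.4 MJ

8.4 MJ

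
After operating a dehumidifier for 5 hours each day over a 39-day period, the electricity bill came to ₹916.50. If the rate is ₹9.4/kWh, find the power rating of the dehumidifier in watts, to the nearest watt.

500 W

Energy = ₹916.50 ÷ ₹9.4/kWh = 97.5 kWh
Runtime = 5 h/day × 39 days = 195 h
Power = 97.5 kWh ÷ 195 h = 0.5 kW = 500 W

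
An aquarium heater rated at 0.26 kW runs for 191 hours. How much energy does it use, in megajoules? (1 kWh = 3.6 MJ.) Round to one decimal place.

178.8 MJ

Energy = 0.26 kW × 191 h = 49.66 kWh
= 49.66 × 3.6 MJ = 178.8 MJ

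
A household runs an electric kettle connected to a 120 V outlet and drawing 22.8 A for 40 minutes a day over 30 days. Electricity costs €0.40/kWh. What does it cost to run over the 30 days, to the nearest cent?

Power = 22.8 A × 120 V = 2736 W = 2.736 kW
Runtime = 40 min × 30 = 1200 min = 20 h
Energy = 2.736 kW × 20 h = 54.72 kWh
Cost = 54.72 kWh × €0.40/kWh = €21.89

€21.89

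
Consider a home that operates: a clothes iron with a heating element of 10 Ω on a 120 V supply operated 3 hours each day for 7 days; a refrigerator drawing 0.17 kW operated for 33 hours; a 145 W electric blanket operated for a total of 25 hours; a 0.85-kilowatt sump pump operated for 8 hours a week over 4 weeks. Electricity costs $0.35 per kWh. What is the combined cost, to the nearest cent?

$23.34

clothes iron: Power = V²/R = 120²/10 = 1440 W = 1.44 kW
clothes iron: Runtime = 3 h/day × 7 days = 21 h
clothes iron: 1.44 kW × 21 h = 30.24 kWh
refrigerator: 0.17 kW × 33 h = 5.61 kWh
electric blanket: 0.145 kW × 25 h = 3.625 kWh
sump pump: Runtime = 8 h/week × 4 weeks = 32 h
sump pump: 0.85 kW × 32 h = 27.2 kWh
Total energy = 66.675 kWh
Cost = 66.675 × $0.35 = $23.34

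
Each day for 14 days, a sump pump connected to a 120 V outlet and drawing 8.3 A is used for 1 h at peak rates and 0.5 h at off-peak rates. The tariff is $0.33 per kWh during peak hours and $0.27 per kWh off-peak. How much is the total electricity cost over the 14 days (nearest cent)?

$6.48

Power = 8.3 A × 120 V = 996 W = 0.996 kW
Peak energy = 0.996 kW × 1 h × 14 = 13.944 kWh
Off-peak energy = 0.996 kW × 0.5 h × 14 = 6.972 kWh
Cost = 13.944 × $0.33 + 6.972 × $0.27 = $4.60152 + $1.88244 = $6.48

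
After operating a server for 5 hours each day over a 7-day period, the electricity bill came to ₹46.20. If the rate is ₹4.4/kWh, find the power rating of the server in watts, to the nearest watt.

Energy = ₹46.20 ÷ ₹4.4/kWh = 10.5 kWh
Runtime = 5 h/day × 7 days = 35 h
Power = 10.5 kWh ÷ 35 h = 0.3 kW = 300 W

300 W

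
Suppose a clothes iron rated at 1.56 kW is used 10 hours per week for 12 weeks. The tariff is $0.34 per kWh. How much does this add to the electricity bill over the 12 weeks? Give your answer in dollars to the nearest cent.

$63.65

Runtime = 10 h/week × 12 weeks = 120 h
Energy = 1.56 kW × 120 h = 187.2 kWh
Cost = 187.2 kWh × $0.34/kWh = $63.65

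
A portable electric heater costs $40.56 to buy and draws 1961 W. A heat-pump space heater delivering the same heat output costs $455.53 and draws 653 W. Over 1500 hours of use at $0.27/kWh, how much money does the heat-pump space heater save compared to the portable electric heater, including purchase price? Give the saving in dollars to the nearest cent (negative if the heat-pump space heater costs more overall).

portable electric heater: $40.56 + (1961/1000) kW × 1500 h × $0.27 = $40.56 + $794.205 = $834.765
heat-pump space heater: $455.53 + (653/1000) kW × 1500 h × $0.27 = $455.53 + $264.465 = $719.995
Saving = $834.765 − $719.995 = $114.77

$114.77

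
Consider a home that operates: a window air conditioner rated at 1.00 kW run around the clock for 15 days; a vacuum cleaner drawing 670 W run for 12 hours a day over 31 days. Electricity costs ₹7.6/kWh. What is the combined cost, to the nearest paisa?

₹4630.22

window air conditioner: Runtime = 24 h × 15 = 360 h
window air conditioner: 1 kW × 360 h = 360 kWh
vacuum cleaner: Runtime = 12 h/day × 31 days = 372 h
vacuum cleaner: 0.67 kW × 372 h = 249.24 kWh
Total energy = 609.24 kWh
Cost = 609.24 × ₹7.6 = ₹4630.22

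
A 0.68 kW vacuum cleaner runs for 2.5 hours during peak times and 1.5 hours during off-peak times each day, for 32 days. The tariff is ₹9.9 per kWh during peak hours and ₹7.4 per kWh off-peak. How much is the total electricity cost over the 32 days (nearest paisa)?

Peak energy = 0.68 kW × 2.5 h × 32 = 54.4 kWh
Off-peak energy = 0.68 kW × 1.5 h × 32 = 32.64 kWh
Cost = 54.4 × ₹9.9 + 32.64 × ₹7.4 = ₹538.56 + ₹241.536 = ₹780.10

₹780.10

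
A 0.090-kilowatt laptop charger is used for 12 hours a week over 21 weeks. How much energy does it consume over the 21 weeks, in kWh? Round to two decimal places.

Runtime = 12 h/week × 21 weeks = 252 h
Energy = 0.09 kW × 252 h = 22.68 kWh

22.68 kWh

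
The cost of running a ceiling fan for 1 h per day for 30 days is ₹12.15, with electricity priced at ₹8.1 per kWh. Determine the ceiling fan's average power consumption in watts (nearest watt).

50 W

Energy = ₹12.15 ÷ ₹8.1/kWh = 1.5 kWh
Runtime = 1 h/day × 30 days = 30 h
Power = 1.5 kWh ÷ 30 h = 0.05 kW = 50 W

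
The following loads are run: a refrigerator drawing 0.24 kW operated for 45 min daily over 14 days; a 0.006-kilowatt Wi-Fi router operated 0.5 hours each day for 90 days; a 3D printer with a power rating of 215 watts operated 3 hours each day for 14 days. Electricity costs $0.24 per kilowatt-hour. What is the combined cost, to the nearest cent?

refrigerator: Runtime = 45 min × 14 = 630 min = 10.5 h
refrigerator: 0.24 kW × 10.5 h = 2.52 kWh
Wi-Fi router: Runtime = 0.5 h/day × 90 days = 45 h
Wi-Fi router: 0.006 kW × 45 h = 0.27 kWh
3D printer: Runtime = 3 h/day × 14 days = 42 h
3D printer: 0.215 kW × 42 h = 9.03 kWh
Total energy = 11.82 kWh
Cost = 11.82 × $0.24 = $2.84

$2.84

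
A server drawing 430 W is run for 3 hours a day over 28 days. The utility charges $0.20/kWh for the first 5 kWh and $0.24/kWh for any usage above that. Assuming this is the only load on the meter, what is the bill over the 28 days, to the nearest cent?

Runtime = 3 h/day × 28 days = 84 h
Energy = 0.43 kW × 84 h = 36.12 kWh
Tier 1 (0–5 kWh): 5 × $0.20 = $1
Above 5 kWh: 31.12 × $0.24 = $7.4688
Bill = $8.47

$8.47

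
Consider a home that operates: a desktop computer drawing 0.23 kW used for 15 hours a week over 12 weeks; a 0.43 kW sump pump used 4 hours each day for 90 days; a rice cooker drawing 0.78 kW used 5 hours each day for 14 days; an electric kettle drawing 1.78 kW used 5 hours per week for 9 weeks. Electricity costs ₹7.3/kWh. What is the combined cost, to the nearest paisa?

₹2415.57

desktop computer: Runtime = 15 h/week × 12 weeks = 180 h
desktop computer: 0.23 kW × 180 h = 41.4 kWh
sump pump: Runtime = 4 h/day × 90 days = 360 h
sump pump: 0.43 kW × 360 h = 154.8 kWh
rice cooker: Runtime = 5 h/day × 14 days = 70 h
rice cooker: 0.78 kW × 70 h = 54.6 kWh
electric kettle: Runtime = 5 h/week × 9 weeks = 45 h
electric kettle: 1.78 kW × 45 h = 80.1 kWh
Total energy = 330.9 kWh
Cost = 330.9 × ₹7.3 = ₹2415.57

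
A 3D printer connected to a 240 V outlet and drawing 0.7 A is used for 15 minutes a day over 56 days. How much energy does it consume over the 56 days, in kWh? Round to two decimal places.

2.35 kWh

Power = 0.7 A × 240 V = 168 W = 0.168 kW
Runtime = 15 min × 56 = 840 min = 14 h
Energy = 0.168 kW × 14 h = 2.352 kWh ≈ 2.35 kWh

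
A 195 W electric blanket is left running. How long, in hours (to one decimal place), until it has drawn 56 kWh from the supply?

Hours = 56 kWh ÷ 0.195 kW = 287.2 h

287.2 h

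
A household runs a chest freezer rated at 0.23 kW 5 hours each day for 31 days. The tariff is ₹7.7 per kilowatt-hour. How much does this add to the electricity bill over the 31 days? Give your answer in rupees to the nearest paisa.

Runtime = 5 h/day × 31 days = 155 h
Energy = 0.23 kW × 155 h = 35.65 kWh
Cost = 35.65 kWh × ₹7.7/kWh = ₹274.51

₹274.51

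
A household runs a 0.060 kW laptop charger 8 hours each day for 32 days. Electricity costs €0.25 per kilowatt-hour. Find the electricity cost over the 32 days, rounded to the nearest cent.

Runtime = 8 h/day × 32 days = 256 h
Energy = 0.06 kW × 256 h = 15.36 kWh
Cost = 15.36 kWh × €0.25/kWh = €3.84

€3.84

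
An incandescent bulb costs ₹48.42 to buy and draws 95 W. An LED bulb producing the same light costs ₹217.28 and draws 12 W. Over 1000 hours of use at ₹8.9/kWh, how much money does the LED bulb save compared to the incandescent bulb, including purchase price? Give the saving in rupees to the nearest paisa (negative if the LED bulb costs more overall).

₹569.84

incandescent bulb: ₹48.42 + (95/1000) kW × 1000 h × ₹8.9 = ₹48.42 + ₹845.5 = ₹893.92
LED bulb: ₹217.28 + (12/1000) kW × 1000 h × ₹8.9 = ₹217.28 + ₹106.8 = ₹324.08
Saving = ₹893.92 − ₹324.08 = ₹569.84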